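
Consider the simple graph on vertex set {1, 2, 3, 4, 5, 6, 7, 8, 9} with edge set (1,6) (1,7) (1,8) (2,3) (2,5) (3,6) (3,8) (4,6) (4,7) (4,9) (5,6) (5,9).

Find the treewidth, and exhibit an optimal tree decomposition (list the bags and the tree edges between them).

Treewidth 3.
One optimal decomposition is:
Bags: B1 = {2, 3, 5, 9}  B2 = {3, 5, 6, 9}  B3 = {3, 4, 6, 9}  B4 = {3, 4, 6, 8}  B5 = {1, 4, 6, 8}  B6 = {1, 4, 7, 8}
Tree: B1–B2, B2–B3, B3–B4, B4–B5, B5–B6

The largest bag has 4 vertices, giving width 3; this decomposition certifies tw(G) ≤ 3. For the lower bound: the 4 vertex sets {2,5,9}, {3}, {6}, {1,4,7,8} are disjoint, each induces a connected subgraph, and every pair is joined by at least one edge of G. Contracting each set to a single vertex therefore yields K_{4} as a minor, and since treewidth is minor-monotone, tw(G) ≥ tw(K_{4}) = 3. Combining the bounds, tw(G) = 3.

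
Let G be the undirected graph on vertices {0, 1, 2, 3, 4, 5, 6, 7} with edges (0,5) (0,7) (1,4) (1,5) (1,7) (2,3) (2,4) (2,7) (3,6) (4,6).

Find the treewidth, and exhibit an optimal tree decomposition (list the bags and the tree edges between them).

Treewidth 2.
Bags: B1 = {2, 3, 6}  B2 = {2, 4, 6}  B3 = {2, 4, 7}  B4 = {1, 4, 7}  B5 = {0, 1, 7}  B6 = {0, 1, 5}
Tree: B1–B2, B2–B3, B3–B4, B4–B5, B5–B6

Each bag holds 3 vertices, so the decomposition has width 2, which upper-bounds the treewidth. The edges 3–6–4–2–3 form a cycle, so G is not a tree and its treewidth is at least 2. The upper and lower bounds meet at 2, so that is the treewidth.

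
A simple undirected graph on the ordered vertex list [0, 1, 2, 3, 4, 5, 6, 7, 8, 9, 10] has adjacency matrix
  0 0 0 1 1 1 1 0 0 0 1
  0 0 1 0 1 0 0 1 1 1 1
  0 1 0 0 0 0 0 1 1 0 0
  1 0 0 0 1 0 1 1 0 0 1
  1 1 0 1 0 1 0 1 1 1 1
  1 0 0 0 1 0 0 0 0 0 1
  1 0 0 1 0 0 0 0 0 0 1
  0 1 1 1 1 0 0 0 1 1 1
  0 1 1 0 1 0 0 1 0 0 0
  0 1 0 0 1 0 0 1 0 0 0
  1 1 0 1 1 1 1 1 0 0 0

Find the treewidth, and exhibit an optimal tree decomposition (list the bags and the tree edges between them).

Every bag has size at most 4, so the width is 4 − 1 = 3 and tw(G) ≤ 3. For the lower bound, the 4 vertices {1, 2, 7, 8} are pairwise adjacent, and any tree decomposition puts a clique entirely inside one bag — forcing width ≥ 3. Combining the bounds, tw(G) = 3.

Treewidth 3.
One optimal decomposition is:
Bags: B1 = {3, 4, 7, 10}  B2 = {1, 4, 7, 10}  B3 = {0, 3, 4, 10}  B4 = {0, 4, 5, 10}  B5 = {1, 4, 7, 8}  B6 = {1, 2, 7, 8}  B7 = {0, 3, 6, 10}  B8 = {1, 4, 7, 9}
Tree: B1–B2, B1–B3, B3–B4, B2–B5, B5–B6, B3–B7, B2–B8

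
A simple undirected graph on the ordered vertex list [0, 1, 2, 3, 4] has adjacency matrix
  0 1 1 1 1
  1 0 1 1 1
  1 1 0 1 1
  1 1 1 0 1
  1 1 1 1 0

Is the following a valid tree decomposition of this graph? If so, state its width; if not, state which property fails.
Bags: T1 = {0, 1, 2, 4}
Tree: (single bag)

A tree decomposition must satisfy three properties: every vertex lies in some bag; for every edge, both endpoints lie together in some bag; and for every vertex, the bags containing it form a connected subtree. Here vertex 3 appears in no bag, so the decomposition is invalid.

No — vertex 3 appears in no bag.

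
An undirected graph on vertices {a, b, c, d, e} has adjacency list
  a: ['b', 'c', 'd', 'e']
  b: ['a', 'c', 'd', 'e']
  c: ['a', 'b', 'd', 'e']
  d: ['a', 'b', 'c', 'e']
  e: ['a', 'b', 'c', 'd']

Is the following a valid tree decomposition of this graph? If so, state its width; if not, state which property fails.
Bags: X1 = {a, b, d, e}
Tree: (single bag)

A tree decomposition must satisfy three properties: every vertex lies in some bag; for every edge, both endpoints lie together in some bag; and for every vertex, the bags containing it form a connected subtree. Here vertex c appears in no bag, so the decomposition is invalid.

No — vertex c appears in no bag.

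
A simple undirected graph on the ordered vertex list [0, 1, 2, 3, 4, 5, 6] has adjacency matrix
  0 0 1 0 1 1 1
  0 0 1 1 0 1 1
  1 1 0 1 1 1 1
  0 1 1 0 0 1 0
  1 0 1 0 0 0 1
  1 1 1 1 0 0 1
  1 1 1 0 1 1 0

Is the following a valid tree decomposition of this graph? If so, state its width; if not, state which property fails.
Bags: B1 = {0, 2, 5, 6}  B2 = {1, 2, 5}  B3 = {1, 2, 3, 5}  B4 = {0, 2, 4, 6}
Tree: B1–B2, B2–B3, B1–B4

A tree decomposition must satisfy three properties: every vertex lies in some bag; for every edge, both endpoints lie together in some bag; and for every vertex, the bags containing it form a connected subtree. Here edge (6,1) lies in no bag, so the decomposition is invalid.

No — edge (6,1) lies in no bag.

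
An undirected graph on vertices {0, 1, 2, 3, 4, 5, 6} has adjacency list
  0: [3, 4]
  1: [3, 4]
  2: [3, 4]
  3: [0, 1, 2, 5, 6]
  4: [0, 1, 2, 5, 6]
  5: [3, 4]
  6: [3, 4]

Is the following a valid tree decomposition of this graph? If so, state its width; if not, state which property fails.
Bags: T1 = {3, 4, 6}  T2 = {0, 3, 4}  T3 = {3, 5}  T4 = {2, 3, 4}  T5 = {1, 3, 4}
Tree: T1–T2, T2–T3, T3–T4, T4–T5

No — edge (4,5) lies in no bag.

A tree decomposition must satisfy three properties: every vertex lies in some bag; for every edge, both endpoints lie together in some bag; and for every vertex, the bags containing it form a connected subtree. Here edge (4,5) lies in no bag, so the decomposition is invalid.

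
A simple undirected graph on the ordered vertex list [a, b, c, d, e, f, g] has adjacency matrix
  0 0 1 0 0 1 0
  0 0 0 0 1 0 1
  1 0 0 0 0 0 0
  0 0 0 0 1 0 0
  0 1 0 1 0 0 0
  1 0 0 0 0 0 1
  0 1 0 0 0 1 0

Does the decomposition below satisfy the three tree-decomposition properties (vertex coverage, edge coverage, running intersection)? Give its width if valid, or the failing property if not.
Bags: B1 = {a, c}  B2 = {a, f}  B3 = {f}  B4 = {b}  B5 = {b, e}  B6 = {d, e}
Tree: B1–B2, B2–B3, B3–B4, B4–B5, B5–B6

No — vertex g appears in no bag.

A tree decomposition must satisfy three properties: every vertex lies in some bag; for every edge, both endpoints lie together in some bag; and for every vertex, the bags containing it form a connected subtree. Here vertex g appears in no bag, so the decomposition is invalid.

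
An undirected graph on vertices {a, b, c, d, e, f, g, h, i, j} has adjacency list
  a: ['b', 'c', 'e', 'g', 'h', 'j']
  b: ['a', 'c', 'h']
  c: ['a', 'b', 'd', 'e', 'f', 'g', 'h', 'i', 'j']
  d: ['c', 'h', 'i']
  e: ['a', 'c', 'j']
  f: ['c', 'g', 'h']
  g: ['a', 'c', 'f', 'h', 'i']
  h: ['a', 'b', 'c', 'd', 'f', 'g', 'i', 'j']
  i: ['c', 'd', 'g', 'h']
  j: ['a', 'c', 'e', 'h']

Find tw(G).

A width-3 tree decomposition is:
Bags: B1 = {a, c, g, h}  B2 = {a, b, c, h}  B3 = {c, g, h, i}  B4 = {c, d, h, i}  B5 = {a, c, h, j}  B6 = {a, c, e, j}  B7 = {c, f, g, h}
Tree: B1–B2, B1–B3, B3–B4, B2–B5, B5–B6, B1–B7
The largest bag has 4 vertices, giving width 3; this decomposition certifies tw(G) ≤ 3. Conversely, {a, c, e, j} is a clique of size 4, and the vertices of any clique must share a bag in every tree decomposition; so some bag has ≥ 4 vertices and tw(G) ≥ 3. The upper and lower bounds meet at 3, so that is the treewidth.

3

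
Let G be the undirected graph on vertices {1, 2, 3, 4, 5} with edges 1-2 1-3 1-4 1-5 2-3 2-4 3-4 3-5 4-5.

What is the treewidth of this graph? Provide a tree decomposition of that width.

Treewidth 3.
One such decomposition:
Bags: B1 = {1, 2, 3, 4}  B2 = {1, 3, 4, 5}
Tree: B1–B2

Each bag holds 4 vertices, so the decomposition has width 3, which upper-bounds the treewidth. For the lower bound, the 4 vertices {1, 2, 3, 4} are pairwise adjacent, and any tree decomposition puts a clique entirely inside one bag — forcing width ≥ 3. The upper and lower bounds meet at 3, so that is the treewidth.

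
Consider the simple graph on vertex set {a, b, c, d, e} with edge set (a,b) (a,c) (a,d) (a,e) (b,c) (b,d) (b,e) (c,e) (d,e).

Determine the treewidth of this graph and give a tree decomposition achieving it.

Treewidth 3.
Bags: B1 = {a, b, d, e}  B2 = {a, b, c, e}
Tree: B1–B2

The largest bag has 4 vertices, giving width 3; this decomposition certifies tw(G) ≤ 3. On the other hand G contains the 4-clique {a, b, d, e}. A clique must lie in a single bag of any decomposition, so no decomposition can have width below 3. The upper and lower bounds meet at 3, so that is the treewidth.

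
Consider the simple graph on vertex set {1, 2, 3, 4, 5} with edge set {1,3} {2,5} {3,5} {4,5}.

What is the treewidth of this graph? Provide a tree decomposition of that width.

Every bag has size at most 2, so the width is 2 − 1 = 1 and tw(G) ≤ 1. Any graph with an edge has treewidth ≥ 1, and G has the edge 5–3. The upper and lower bounds meet at 1, so that is the treewidth.

Treewidth 1.
One such decomposition:
Bags: B1 = {3, 5}  B2 = {4, 5}  B3 = {1, 3}  B4 = {2, 5}
Tree: B1–B2, B1–B3, B2–B4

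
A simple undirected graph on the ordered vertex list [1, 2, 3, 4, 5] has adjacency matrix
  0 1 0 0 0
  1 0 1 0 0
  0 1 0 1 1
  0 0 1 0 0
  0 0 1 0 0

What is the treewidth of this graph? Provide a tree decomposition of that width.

Every bag has size at most 2, so the width is 2 − 1 = 1 and tw(G) ≤ 1. Since G has at least one edge (e.g. 2–3), it is not an edgeless graph, so tw(G) ≥ 1. Therefore the treewidth is 1.

Treewidth 1.
Bags: B1 = {2, 3}  B2 = {3, 4}  B3 = {3, 5}  B4 = {1, 2}
Tree: B1–B2, B1–B3, B1–B4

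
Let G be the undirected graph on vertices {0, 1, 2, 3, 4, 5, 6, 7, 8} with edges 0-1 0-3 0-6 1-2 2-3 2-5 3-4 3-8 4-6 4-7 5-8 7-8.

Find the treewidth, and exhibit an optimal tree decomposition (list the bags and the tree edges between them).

The largest bag has 4 vertices, giving width 3; this decomposition certifies tw(G) ≤ 3. For the lower bound: the 4 vertex sets {0,1,6}, {4}, {3}, {2,5,7,8} are disjoint, each induces a connected subgraph, and every pair is joined by at least one edge of G. Contracting each set to a single vertex therefore yields K_{4} as a minor, and since treewidth is minor-monotone, tw(G) ≥ tw(K_{4}) = 3. Combining the bounds, tw(G) = 3.

Treewidth 3.
One optimal decomposition is:
Bags: B1 = {0, 1, 4, 6}  B2 = {0, 1, 3, 4}  B3 = {1, 2, 3, 4}  B4 = {2, 3, 4, 7}  B5 = {2, 3, 7, 8}  B6 = {2, 5, 7, 8}
Tree: B1–B2, B2–B3, B3–B4, B4–B5, B5–B6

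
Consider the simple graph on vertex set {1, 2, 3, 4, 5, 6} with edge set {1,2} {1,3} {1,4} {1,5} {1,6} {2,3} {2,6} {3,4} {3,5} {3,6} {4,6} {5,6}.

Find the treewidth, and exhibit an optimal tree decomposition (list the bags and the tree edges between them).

Every bag has size at most 4, so the width is 4 − 1 = 3 and tw(G) ≤ 3. On the other hand G contains the 4-clique {1, 2, 3, 6}. A clique must lie in a single bag of any decomposition, so no decomposition can have width below 3. Hence tw(G) = 3 exactly.

Treewidth 3.
One such decomposition:
Bags: B1 = {1, 2, 3, 6}  B2 = {1, 3, 4, 6}  B3 = {1, 3, 5, 6}
Tree: B1–B2, B2–B3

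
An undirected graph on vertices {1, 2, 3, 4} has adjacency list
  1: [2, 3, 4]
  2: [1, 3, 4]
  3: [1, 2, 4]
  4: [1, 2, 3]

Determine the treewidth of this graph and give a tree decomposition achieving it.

With just one bag of size 4, the width is 4 − 1 = 3, so tw(G) ≤ 3. Conversely, {1, 2, 3, 4} is a clique of size 4, and the vertices of any clique must share a bag in every tree decomposition; so some bag has ≥ 4 vertices and tw(G) ≥ 3. Therefore the treewidth is 3.

Treewidth 3.
One such decomposition:
Bags: B1 = {1, 2, 3, 4}
Tree: (single bag)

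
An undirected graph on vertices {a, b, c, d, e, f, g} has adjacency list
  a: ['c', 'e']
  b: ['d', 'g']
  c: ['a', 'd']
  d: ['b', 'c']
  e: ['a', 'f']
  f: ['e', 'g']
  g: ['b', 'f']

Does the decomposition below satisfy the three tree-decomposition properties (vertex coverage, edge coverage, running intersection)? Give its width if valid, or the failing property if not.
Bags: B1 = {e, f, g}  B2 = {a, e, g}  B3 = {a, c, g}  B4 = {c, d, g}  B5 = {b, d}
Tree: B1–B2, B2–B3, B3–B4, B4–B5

A tree decomposition must satisfy three properties: every vertex lies in some bag; for every edge, both endpoints lie together in some bag; and for every vertex, the bags containing it form a connected subtree. Here edge (g,b) lies in no bag, so the decomposition is invalid.

No — edge (g,b) lies in no bag.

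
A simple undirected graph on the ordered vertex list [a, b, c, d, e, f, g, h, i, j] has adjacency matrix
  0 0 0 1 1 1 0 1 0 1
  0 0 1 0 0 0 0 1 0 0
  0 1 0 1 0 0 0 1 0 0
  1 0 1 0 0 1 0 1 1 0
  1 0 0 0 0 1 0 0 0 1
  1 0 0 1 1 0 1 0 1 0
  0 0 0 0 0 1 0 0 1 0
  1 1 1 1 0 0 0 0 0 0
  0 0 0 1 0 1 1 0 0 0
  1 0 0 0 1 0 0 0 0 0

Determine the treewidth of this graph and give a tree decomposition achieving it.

Every bag has size at most 3, so the width is 3 − 1 = 2 and tw(G) ≤ 2. Conversely, {c, d, h} is a clique of size 3, and the vertices of any clique must share a bag in every tree decomposition; so some bag has ≥ 3 vertices and tw(G) ≥ 2. The upper and lower bounds meet at 2, so that is the treewidth.

Treewidth 2.
One optimal decomposition is:
Bags: B1 = {a, d, f}  B2 = {a, d, h}  B3 = {c, d, h}  B4 = {b, c, h}  B5 = {d, f, i}  B6 = {f, g, i}  B7 = {a, e, f}  B8 = {a, e, j}
Tree: B1–B2, B2–B3, B3–B4, B1–B5, B5–B6, B1–B7, B7–B8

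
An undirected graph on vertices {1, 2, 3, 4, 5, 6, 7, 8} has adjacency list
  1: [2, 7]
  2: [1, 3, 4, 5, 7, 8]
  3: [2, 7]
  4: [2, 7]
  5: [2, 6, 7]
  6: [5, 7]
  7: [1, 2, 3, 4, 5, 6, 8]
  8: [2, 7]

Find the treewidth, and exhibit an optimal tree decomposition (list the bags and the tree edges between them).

Treewidth 2.
Bags: B1 = {2, 3, 7}  B2 = {2, 5, 7}  B3 = {2, 7, 8}  B4 = {1, 2, 7}  B5 = {5, 6, 7}  B6 = {2, 4, 7}
Tree: B1–B2, B2–B3, B1–B4, B2–B5, B3–B6

Every bag has size at most 3, so the width is 3 − 1 = 2 and tw(G) ≤ 2. Conversely, {1, 2, 7} is a clique of size 3, and the vertices of any clique must share a bag in every tree decomposition; so some bag has ≥ 3 vertices and tw(G) ≥ 2. Therefore the treewidth is 2.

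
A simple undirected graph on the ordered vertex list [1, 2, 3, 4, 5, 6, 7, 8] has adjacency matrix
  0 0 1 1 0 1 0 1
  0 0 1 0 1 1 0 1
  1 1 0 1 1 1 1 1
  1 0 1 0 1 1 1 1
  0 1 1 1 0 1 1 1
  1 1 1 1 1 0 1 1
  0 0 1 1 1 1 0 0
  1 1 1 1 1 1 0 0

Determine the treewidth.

A width-4 tree decomposition is:
Bags: B1 = {1, 3, 4, 6, 8}  B2 = {3, 4, 5, 6, 8}  B3 = {2, 3, 5, 6, 8}  B4 = {3, 4, 5, 6, 7}
Tree: B1–B2, B2–B3, B2–B4
The largest bag has 5 vertices, giving width 4; this decomposition certifies tw(G) ≤ 4. Conversely, {2, 3, 5, 6, 8} is a clique of size 5, and the vertices of any clique must share a bag in every tree decomposition; so some bag has ≥ 5 vertices and tw(G) ≥ 4. The upper and lower bounds meet at 4, so that is the treewidth.

4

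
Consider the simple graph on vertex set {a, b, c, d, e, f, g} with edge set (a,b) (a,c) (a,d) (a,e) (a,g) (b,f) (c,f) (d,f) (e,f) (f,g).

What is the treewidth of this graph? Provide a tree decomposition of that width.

Every bag has size at most 3, so the width is 3 − 1 = 2 and tw(G) ≤ 2. Since a–d–f–b–a is a cycle in G, G is not acyclic. Forests are exactly the graphs of treewidth ≤ 1, so tw(G) ≥ 2. Therefore the treewidth is 2.

Treewidth 2.
Bags: B1 = {a, d, f}  B2 = {a, b, f}  B3 = {a, f, g}  B4 = {a, e, f}  B5 = {a, c, f}
Tree: B1–B2, B2–B3, B3–B4, B4–B5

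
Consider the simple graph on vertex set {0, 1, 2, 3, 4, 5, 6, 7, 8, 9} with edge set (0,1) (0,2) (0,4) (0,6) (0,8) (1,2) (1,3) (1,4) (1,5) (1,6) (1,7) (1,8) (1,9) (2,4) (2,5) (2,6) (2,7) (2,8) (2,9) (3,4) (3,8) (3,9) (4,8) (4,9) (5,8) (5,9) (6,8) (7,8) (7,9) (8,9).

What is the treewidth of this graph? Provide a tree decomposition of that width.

The largest bag has 5 vertices, giving width 4; this decomposition certifies tw(G) ≤ 4. For the lower bound, the 5 vertices {0, 1, 2, 4, 8} are pairwise adjacent, and any tree decomposition puts a clique entirely inside one bag — forcing width ≥ 4. The upper and lower bounds meet at 4, so that is the treewidth.

Treewidth 4.
Bags: B1 = {0, 1, 2, 4, 8}  B2 = {1, 2, 4, 8, 9}  B3 = {1, 2, 5, 8, 9}  B4 = {0, 1, 2, 6, 8}  B5 = {1, 3, 4, 8, 9}  B6 = {1, 2, 7, 8, 9}
Tree: B1–B2, B2–B3, B1–B4, B2–B5, B2–B6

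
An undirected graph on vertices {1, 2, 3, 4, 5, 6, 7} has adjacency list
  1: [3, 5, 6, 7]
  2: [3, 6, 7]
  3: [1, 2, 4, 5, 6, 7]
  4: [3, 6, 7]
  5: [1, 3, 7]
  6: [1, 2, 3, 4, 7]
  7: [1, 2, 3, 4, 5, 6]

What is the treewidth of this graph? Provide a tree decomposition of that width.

Treewidth 3.
One such decomposition:
Bags: B1 = {1, 3, 6, 7}  B2 = {2, 3, 6, 7}  B3 = {3, 4, 6, 7}  B4 = {1, 3, 5, 7}
Tree: B1–B2, B1–B3, B1–B4

Every bag has size at most 4, so the width is 4 − 1 = 3 and tw(G) ≤ 3. Conversely, {1, 3, 5, 7} is a clique of size 4, and the vertices of any clique must share a bag in every tree decomposition; so some bag has ≥ 4 vertices and tw(G) ≥ 3. The upper and lower bounds meet at 3, so that is the treewidth.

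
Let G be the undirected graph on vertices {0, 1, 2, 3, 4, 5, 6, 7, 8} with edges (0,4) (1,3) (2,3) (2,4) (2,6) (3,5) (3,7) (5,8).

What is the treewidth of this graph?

1

A width-1 tree decomposition is:
Bags: B1 = {2, 3}  B2 = {3, 7}  B3 = {2, 4}  B4 = {3, 5}  B5 = {5, 8}  B6 = {0, 4}  B7 = {2, 6}  B8 = {1, 3}
Tree: B1–B2, B1–B3, B2–B4, B4–B5, B3–B6, B3–B7, B4–B8
Each bag holds 2 vertices, so the decomposition has width 1, which upper-bounds the treewidth. Any graph with an edge has treewidth ≥ 1, and G has the edge 2–3. The upper and lower bounds meet at 1, so that is the treewidth.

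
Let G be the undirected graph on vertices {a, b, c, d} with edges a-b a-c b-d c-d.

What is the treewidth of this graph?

A width-2 tree decomposition is:
Bags: B1 = {b, c, d}  B2 = {a, b, c}
Tree: B1–B2
Each bag holds 3 vertices, so the decomposition has width 2, which upper-bounds the treewidth. The edges b–d–c–a–b form a cycle, so G is not a tree and its treewidth is at least 2. Therefore the treewidth is 2.

2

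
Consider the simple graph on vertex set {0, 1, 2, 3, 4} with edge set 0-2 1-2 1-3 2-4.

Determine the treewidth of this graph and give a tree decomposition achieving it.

Treewidth 1.
Bags: B1 = {0, 2}  B2 = {1, 2}  B3 = {1, 3}  B4 = {2, 4}
Tree: B1–B2, B2–B3, B2–B4

Each bag holds 2 vertices, so the decomposition has width 1, which upper-bounds the treewidth. Since G has at least one edge (e.g. 2–0), it is not an edgeless graph, so tw(G) ≥ 1. Combining the bounds, tw(G) = 1.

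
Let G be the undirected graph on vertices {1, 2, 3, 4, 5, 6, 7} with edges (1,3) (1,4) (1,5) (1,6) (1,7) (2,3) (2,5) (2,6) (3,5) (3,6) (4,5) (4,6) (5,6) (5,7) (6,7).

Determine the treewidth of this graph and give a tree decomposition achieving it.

The largest bag has 4 vertices, giving width 3; this decomposition certifies tw(G) ≤ 3. On the other hand G contains the 4-clique {1, 3, 5, 6}. A clique must lie in a single bag of any decomposition, so no decomposition can have width below 3. Therefore the treewidth is 3.

Treewidth 3.
Bags: B1 = {1, 5, 6, 7}  B2 = {1, 3, 5, 6}  B3 = {2, 3, 5, 6}  B4 = {1, 4, 5, 6}
Tree: B1–B2, B2–B3, B2–B4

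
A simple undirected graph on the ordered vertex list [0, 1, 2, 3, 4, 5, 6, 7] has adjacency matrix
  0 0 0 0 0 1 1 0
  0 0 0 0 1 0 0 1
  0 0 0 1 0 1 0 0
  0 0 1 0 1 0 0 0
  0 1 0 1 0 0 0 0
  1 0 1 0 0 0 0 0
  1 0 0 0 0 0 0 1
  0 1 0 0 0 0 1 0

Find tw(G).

2

A width-2 tree decomposition is:
Bags: B1 = {2, 3, 5}  B2 = {3, 4, 5}  B3 = {1, 4, 5}  B4 = {1, 5, 7}  B5 = {5, 6, 7}  B6 = {0, 5, 6}
Tree: B1–B2, B2–B3, B3–B4, B4–B5, B5–B6
Each bag holds 3 vertices, so the decomposition has width 2, which upper-bounds the treewidth. For the lower bound, G contains the cycle 5–2–3–4–1–7–6–0–5, so G is not a forest; only forests have treewidth ≤ 1, hence tw(G) ≥ 2. Hence tw(G) = 2 exactly.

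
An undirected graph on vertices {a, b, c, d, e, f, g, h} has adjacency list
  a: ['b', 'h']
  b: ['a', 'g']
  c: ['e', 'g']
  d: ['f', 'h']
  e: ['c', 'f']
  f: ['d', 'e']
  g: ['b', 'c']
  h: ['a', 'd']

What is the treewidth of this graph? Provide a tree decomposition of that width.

Treewidth 2.
One optimal decomposition is:
Bags: B1 = {c, e, f}  B2 = {c, f, g}  B3 = {b, f, g}  B4 = {a, b, f}  B5 = {a, f, h}  B6 = {d, f, h}
Tree: B1–B2, B2–B3, B3–B4, B4–B5, B5–B6

Each bag holds 3 vertices, so the decomposition has width 2, which upper-bounds the treewidth. For the lower bound, G contains the cycle f–e–c–g–b–a–h–d–f, so G is not a forest; only forests have treewidth ≤ 1, hence tw(G) ≥ 2. Hence tw(G) = 2 exactly.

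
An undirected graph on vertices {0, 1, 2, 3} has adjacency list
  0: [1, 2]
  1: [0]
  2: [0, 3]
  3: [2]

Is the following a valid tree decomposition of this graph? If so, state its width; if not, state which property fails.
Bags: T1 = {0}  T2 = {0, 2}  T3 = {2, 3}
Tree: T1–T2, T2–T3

A tree decomposition must satisfy three properties: every vertex lies in some bag; for every edge, both endpoints lie together in some bag; and for every vertex, the bags containing it form a connected subtree. Here vertex 1 appears in no bag, so the decomposition is invalid.

No — vertex 1 appears in no bag.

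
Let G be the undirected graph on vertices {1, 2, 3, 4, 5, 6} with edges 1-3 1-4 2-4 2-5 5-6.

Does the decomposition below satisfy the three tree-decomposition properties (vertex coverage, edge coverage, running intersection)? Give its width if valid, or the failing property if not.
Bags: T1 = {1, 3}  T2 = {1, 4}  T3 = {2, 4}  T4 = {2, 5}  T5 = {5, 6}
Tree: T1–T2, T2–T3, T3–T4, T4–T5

Yes; width 1.

Checking the three conditions: (i) the bags cover all of {1, 2, 3, 4, 5, 6}; (ii) for each edge, some bag contains both endpoints; (iii) the bags containing any fixed vertex form a subtree. All hold, so the decomposition is valid with width 2 − 1 = 1.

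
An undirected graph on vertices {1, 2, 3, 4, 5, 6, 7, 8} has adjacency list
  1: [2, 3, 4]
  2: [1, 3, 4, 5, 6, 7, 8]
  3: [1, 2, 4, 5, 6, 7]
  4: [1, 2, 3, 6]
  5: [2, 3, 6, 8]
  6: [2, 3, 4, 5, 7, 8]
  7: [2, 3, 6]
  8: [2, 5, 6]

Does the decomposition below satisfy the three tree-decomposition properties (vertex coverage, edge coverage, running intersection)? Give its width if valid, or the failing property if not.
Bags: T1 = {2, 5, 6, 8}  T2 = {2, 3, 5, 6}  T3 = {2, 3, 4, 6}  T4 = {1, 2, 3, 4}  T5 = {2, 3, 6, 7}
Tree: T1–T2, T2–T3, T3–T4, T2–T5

Checking the three conditions: (i) the bags cover all of {1, 2, 3, 4, 5, 6, 7, 8}; (ii) for each edge, some bag contains both endpoints; (iii) the bags containing any fixed vertex form a subtree. All hold, so the decomposition is valid with width 4 − 1 = 3.

Yes; width 3.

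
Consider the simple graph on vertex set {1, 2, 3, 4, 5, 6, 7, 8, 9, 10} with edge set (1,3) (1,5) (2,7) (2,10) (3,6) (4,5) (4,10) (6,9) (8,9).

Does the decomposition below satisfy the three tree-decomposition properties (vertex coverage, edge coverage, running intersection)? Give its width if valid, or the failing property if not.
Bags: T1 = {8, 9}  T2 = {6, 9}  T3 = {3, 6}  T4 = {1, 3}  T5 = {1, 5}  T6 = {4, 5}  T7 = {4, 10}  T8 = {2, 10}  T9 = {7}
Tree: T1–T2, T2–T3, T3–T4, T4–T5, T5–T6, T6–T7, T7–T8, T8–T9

A tree decomposition must satisfy three properties: every vertex lies in some bag; for every edge, both endpoints lie together in some bag; and for every vertex, the bags containing it form a connected subtree. Here edge (2,7) lies in no bag, so the decomposition is invalid.

No — edge (2,7) lies in no bag.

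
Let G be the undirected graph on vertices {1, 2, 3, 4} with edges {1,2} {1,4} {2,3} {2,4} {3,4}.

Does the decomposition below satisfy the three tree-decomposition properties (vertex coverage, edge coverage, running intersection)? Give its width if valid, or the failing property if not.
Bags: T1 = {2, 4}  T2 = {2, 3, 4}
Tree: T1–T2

A tree decomposition must satisfy three properties: every vertex lies in some bag; for every edge, both endpoints lie together in some bag; and for every vertex, the bags containing it form a connected subtree. Here vertex 1 appears in no bag, so the decomposition is invalid.

No — vertex 1 appears in no bag.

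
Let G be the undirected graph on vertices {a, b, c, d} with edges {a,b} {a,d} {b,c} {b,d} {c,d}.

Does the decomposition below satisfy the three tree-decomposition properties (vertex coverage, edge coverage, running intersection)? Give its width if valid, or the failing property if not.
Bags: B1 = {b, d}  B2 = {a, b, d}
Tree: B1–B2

A tree decomposition must satisfy three properties: every vertex lies in some bag; for every edge, both endpoints lie together in some bag; and for every vertex, the bags containing it form a connected subtree. Here vertex c appears in no bag, so the decomposition is invalid.

No — vertex c appears in no bag.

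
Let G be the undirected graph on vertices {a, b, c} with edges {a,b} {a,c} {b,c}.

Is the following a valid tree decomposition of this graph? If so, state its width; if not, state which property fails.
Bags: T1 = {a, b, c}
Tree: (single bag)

Every vertex of G appears in some bag (union = {a, b, c}); every edge is covered by a bag; and for each vertex v the set of bags containing v is connected in the bag tree. The decomposition is therefore valid. The largest bag has 3 vertices, so the width is 2.

Yes; width 2.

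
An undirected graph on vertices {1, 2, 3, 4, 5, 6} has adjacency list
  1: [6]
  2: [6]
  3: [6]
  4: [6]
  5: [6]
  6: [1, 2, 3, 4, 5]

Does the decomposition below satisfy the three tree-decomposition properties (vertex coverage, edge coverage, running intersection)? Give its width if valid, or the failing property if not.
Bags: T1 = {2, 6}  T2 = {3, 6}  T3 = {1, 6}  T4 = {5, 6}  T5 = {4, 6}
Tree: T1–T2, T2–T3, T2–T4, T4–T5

Yes; width 1.

Checking the three conditions: (i) the bags cover all of {1, 2, 3, 4, 5, 6}; (ii) for each edge, some bag contains both endpoints; (iii) the bags containing any fixed vertex form a subtree. All hold, so the decomposition is valid with width 2 − 1 = 1.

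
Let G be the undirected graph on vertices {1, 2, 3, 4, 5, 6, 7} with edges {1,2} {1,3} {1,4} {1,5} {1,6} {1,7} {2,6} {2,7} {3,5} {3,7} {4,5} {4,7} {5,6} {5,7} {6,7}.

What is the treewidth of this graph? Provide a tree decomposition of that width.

Every bag has size at most 4, so the width is 4 − 1 = 3 and tw(G) ≤ 3. Conversely, {1, 2, 6, 7} is a clique of size 4, and the vertices of any clique must share a bag in every tree decomposition; so some bag has ≥ 4 vertices and tw(G) ≥ 3. Hence tw(G) = 3 exactly.

Treewidth 3.
One optimal decomposition is:
Bags: B1 = {1, 2, 6, 7}  B2 = {1, 5, 6, 7}  B3 = {1, 3, 5, 7}  B4 = {1, 4, 5, 7}
Tree: B1–B2, B2–B3, B3–B4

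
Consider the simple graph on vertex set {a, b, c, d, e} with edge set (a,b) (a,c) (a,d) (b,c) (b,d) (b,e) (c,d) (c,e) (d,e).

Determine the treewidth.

3

A width-3 tree decomposition is:
Bags: B1 = {b, c, d, e}  B2 = {a, b, c, d}
Tree: B1–B2
The largest bag has 4 vertices, giving width 3; this decomposition certifies tw(G) ≤ 3. On the other hand G contains the 4-clique {b, c, d, e}. A clique must lie in a single bag of any decomposition, so no decomposition can have width below 3. Combining the bounds, tw(G) = 3.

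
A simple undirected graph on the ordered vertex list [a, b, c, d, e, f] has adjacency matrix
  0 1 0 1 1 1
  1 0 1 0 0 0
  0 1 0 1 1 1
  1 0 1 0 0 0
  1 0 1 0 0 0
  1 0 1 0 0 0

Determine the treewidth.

2

A width-2 tree decomposition is:
Bags: B1 = {a, c, e}  B2 = {a, c, d}  B3 = {a, b, c}  B4 = {a, c, f}
Tree: B1–B2, B2–B3, B3–B4
The largest bag has 3 vertices, giving width 2; this decomposition certifies tw(G) ≤ 2. The edges c–e–a–d–c form a cycle, so G is not a tree and its treewidth is at least 2. The upper and lower bounds meet at 2, so that is the treewidth.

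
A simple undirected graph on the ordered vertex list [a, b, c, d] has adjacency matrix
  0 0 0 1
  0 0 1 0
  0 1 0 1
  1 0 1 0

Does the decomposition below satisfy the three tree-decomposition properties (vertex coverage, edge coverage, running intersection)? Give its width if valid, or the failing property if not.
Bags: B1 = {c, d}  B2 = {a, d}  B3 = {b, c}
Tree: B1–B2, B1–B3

Yes; width 1.

Every vertex of G appears in some bag (union = {a, b, c, d}); every edge is covered by a bag; and for each vertex v the set of bags containing v is connected in the bag tree. The decomposition is therefore valid. The largest bag has 2 vertices, so the width is 1.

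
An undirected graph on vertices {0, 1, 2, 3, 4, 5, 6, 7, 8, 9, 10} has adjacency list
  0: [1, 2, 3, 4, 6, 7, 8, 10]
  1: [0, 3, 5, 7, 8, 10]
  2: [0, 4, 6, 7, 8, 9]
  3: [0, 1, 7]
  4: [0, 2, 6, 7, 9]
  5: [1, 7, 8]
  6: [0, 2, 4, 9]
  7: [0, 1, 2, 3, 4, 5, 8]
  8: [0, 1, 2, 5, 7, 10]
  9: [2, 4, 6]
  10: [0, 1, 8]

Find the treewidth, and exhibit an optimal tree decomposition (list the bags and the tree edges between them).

Treewidth 3.
One such decomposition:
Bags: B1 = {1, 5, 7, 8}  B2 = {0, 1, 7, 8}  B3 = {0, 1, 8, 10}  B4 = {0, 2, 7, 8}  B5 = {0, 2, 4, 7}  B6 = {0, 1, 3, 7}  B7 = {0, 2, 4, 6}  B8 = {2, 4, 6, 9}
Tree: B1–B2, B2–B3, B2–B4, B4–B5, B2–B6, B5–B7, B7–B8

Every bag has size at most 4, so the width is 4 − 1 = 3 and tw(G) ≤ 3. On the other hand G contains the 4-clique {0, 1, 8, 10}. A clique must lie in a single bag of any decomposition, so no decomposition can have width below 3. The upper and lower bounds meet at 3, so that is the treewidth.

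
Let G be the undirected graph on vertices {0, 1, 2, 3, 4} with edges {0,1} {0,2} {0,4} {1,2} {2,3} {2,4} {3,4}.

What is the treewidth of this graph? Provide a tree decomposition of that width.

Every bag has size at most 3, so the width is 3 − 1 = 2 and tw(G) ≤ 2. Conversely, {0, 1, 2} is a clique of size 3, and the vertices of any clique must share a bag in every tree decomposition; so some bag has ≥ 3 vertices and tw(G) ≥ 2. The upper and lower bounds meet at 2, so that is the treewidth.

Treewidth 2.
One optimal decomposition is:
Bags: B1 = {0, 1, 2}  B2 = {0, 2, 4}  B3 = {2, 3, 4}
Tree: B1–B2, B2–B3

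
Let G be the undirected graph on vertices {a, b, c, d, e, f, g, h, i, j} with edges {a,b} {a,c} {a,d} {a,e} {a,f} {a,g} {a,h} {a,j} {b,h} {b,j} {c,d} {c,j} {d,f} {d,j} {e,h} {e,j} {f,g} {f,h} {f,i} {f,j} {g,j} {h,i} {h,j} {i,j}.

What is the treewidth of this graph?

A width-3 tree decomposition is:
Bags: B1 = {a, e, h, j}  B2 = {a, b, h, j}  B3 = {a, f, h, j}  B4 = {a, d, f, j}  B5 = {f, h, i, j}  B6 = {a, f, g, j}  B7 = {a, c, d, j}
Tree: B1–B2, B2–B3, B3–B4, B3–B5, B4–B6, B4–B7
The largest bag has 4 vertices, giving width 3; this decomposition certifies tw(G) ≤ 3. Conversely, {a, e, h, j} is a clique of size 4, and the vertices of any clique must share a bag in every tree decomposition; so some bag has ≥ 4 vertices and tw(G) ≥ 3. Combining the bounds, tw(G) = 3.

3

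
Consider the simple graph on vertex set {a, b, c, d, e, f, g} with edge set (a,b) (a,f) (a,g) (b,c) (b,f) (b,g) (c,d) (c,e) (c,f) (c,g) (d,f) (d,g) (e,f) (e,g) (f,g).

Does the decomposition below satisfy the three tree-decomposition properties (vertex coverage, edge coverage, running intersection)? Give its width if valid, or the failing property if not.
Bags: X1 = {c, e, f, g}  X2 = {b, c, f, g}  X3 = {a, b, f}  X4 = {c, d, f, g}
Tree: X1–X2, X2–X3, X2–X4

No — edge (g,a) lies in no bag.

A tree decomposition must satisfy three properties: every vertex lies in some bag; for every edge, both endpoints lie together in some bag; and for every vertex, the bags containing it form a connected subtree. Here edge (g,a) lies in no bag, so the decomposition is invalid.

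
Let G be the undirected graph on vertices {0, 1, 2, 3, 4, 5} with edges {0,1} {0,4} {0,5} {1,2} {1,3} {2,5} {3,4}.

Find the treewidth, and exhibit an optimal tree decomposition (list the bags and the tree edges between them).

Treewidth 2.
One such decomposition:
Bags: B1 = {0, 3, 4}  B2 = {0, 1, 3}  B3 = {0, 1, 5}  B4 = {1, 2, 5}
Tree: B1–B2, B2–B3, B3–B4

The largest bag has 3 vertices, giving width 2; this decomposition certifies tw(G) ≤ 2. For the lower bound, G contains the cycle 4–3–1–0–4, so G is not a forest; only forests have treewidth ≤ 1, hence tw(G) ≥ 2. Combining the bounds, tw(G) = 2.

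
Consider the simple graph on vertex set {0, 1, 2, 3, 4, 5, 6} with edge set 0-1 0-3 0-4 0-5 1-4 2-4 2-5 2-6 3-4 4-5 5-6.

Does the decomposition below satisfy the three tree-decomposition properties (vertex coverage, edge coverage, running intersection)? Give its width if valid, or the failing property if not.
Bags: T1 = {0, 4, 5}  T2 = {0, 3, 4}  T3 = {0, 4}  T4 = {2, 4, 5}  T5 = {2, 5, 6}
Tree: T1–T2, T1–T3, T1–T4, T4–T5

No — vertex 1 appears in no bag.

A tree decomposition must satisfy three properties: every vertex lies in some bag; for every edge, both endpoints lie together in some bag; and for every vertex, the bags containing it form a connected subtree. Here vertex 1 appears in no bag, so the decomposition is invalid.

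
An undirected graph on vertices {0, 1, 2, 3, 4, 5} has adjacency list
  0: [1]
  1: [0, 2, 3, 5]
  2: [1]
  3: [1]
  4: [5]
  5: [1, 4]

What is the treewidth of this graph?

A width-1 tree decomposition is:
Bags: B1 = {1, 3}  B2 = {1, 2}  B3 = {1, 5}  B4 = {4, 5}  B5 = {0, 1}
Tree: B1–B2, B1–B3, B3–B4, B1–B5
The largest bag has 2 vertices, giving width 1; this decomposition certifies tw(G) ≤ 1. G has an edge, so its treewidth is at least 1. The upper and lower bounds meet at 1, so that is the treewidth.

1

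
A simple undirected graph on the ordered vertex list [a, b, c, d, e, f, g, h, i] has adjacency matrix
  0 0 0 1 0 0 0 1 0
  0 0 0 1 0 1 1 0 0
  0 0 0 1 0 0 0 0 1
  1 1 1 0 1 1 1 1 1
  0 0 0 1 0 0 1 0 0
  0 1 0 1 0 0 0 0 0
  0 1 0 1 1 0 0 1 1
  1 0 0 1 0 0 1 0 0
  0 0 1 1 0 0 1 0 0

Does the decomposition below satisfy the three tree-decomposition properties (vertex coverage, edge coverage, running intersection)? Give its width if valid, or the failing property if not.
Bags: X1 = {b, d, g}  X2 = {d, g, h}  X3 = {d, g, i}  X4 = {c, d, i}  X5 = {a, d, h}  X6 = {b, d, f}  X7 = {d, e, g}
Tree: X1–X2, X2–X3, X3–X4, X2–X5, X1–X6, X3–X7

Yes; width 2.

Vertex coverage: the bags together contain {a, b, c, d, e, f, g, h, i}, the full vertex set. Edge coverage: each edge of G has both endpoints in at least one bag. Running intersection: for every vertex, the bags containing it form a connected subtree. All three properties hold, so this is a valid tree decomposition of width max|bag| − 1 = 2, and hence tw(G) ≤ 2.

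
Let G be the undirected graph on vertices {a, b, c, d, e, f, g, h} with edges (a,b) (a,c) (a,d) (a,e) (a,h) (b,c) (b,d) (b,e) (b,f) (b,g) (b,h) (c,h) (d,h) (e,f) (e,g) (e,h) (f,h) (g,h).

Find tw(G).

A width-3 tree decomposition is:
Bags: B1 = {a, b, e, h}  B2 = {a, b, c, h}  B3 = {b, e, g, h}  B4 = {a, b, d, h}  B5 = {b, e, f, h}
Tree: B1–B2, B1–B3, B1–B4, B3–B5
Every bag has size at most 4, so the width is 4 − 1 = 3 and tw(G) ≤ 3. Conversely, {b, e, g, h} is a clique of size 4, and the vertices of any clique must share a bag in every tree decomposition; so some bag has ≥ 4 vertices and tw(G) ≥ 3. The upper and lower bounds meet at 3, so that is the treewidth.

3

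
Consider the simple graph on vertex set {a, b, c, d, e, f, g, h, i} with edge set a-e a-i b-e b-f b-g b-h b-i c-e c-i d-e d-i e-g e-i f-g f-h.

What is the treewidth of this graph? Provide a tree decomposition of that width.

Treewidth 2.
One optimal decomposition is:
Bags: B1 = {b, e, i}  B2 = {b, e, g}  B3 = {c, e, i}  B4 = {d, e, i}  B5 = {a, e, i}  B6 = {b, f, g}  B7 = {b, f, h}
Tree: B1–B2, B1–B3, B1–B4, B1–B5, B2–B6, B6–B7

Each bag holds 3 vertices, so the decomposition has width 2, which upper-bounds the treewidth. Conversely, {b, e, g} is a clique of size 3, and the vertices of any clique must share a bag in every tree decomposition; so some bag has ≥ 3 vertices and tw(G) ≥ 2. Hence tw(G) = 2 exactly.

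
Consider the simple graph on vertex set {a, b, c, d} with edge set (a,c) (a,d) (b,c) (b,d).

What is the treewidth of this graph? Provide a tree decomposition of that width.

Treewidth 2.
Bags: B1 = {b, c, d}  B2 = {a, c, d}
Tree: B1–B2

Each bag holds 3 vertices, so the decomposition has width 2, which upper-bounds the treewidth. Since d–b–c–a–d is a cycle in G, G is not acyclic. Forests are exactly the graphs of treewidth ≤ 1, so tw(G) ≥ 2. Combining the bounds, tw(G) = 2.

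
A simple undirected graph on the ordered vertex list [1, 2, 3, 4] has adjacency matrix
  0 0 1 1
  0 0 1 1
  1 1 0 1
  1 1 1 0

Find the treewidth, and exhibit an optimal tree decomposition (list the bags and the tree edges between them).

Every bag has size at most 3, so the width is 3 − 1 = 2 and tw(G) ≤ 2. On the other hand G contains the 3-clique {1, 3, 4}. A clique must lie in a single bag of any decomposition, so no decomposition can have width below 2. Hence tw(G) = 2 exactly.

Treewidth 2.
Bags: B1 = {1, 3, 4}  B2 = {2, 3, 4}
Tree: B1–B2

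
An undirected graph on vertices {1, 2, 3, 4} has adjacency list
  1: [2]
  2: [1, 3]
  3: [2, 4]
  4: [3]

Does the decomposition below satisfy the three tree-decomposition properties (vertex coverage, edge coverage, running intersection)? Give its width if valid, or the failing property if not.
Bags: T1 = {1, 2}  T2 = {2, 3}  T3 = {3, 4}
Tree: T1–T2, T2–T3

Yes; width 1.

Checking the three conditions: (i) the bags cover all of {1, 2, 3, 4}; (ii) for each edge, some bag contains both endpoints; (iii) the bags containing any fixed vertex form a subtree. All hold, so the decomposition is valid with width 2 − 1 = 1.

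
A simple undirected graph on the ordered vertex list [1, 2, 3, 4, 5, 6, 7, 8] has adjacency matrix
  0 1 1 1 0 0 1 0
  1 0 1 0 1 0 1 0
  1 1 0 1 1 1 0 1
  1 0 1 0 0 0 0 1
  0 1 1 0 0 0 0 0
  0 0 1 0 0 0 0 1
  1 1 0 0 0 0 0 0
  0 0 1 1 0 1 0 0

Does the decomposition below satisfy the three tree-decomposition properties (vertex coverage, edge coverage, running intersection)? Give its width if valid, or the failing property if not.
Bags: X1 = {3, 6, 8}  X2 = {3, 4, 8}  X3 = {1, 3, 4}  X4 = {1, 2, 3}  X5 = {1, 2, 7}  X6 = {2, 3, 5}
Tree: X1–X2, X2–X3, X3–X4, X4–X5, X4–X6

Yes; width 2.

Every vertex of G appears in some bag (union = {1, 2, 3, 4, 5, 6, 7, 8}); every edge is covered by a bag; and for each vertex v the set of bags containing v is connected in the bag tree. The decomposition is therefore valid. The largest bag has 3 vertices, so the width is 2.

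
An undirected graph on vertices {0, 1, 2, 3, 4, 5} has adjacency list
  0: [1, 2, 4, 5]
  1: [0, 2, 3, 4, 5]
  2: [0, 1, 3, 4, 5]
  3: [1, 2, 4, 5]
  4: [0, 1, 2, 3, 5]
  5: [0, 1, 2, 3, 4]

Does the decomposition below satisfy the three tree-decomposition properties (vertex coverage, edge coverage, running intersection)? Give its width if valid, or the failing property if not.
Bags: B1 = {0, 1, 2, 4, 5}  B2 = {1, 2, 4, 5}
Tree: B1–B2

A tree decomposition must satisfy three properties: every vertex lies in some bag; for every edge, both endpoints lie together in some bag; and for every vertex, the bags containing it form a connected subtree. Here vertex 3 appears in no bag, so the decomposition is invalid.

No — vertex 3 appears in no bag.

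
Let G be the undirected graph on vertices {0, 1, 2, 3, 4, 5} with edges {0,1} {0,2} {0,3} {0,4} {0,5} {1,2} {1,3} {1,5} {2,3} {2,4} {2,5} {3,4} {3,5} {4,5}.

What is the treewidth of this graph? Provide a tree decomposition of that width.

Every bag has size at most 5, so the width is 5 − 1 = 4 and tw(G) ≤ 4. For the lower bound, the 5 vertices {0, 1, 2, 3, 5} are pairwise adjacent, and any tree decomposition puts a clique entirely inside one bag — forcing width ≥ 4. Hence tw(G) = 4 exactly.

Treewidth 4.
One such decomposition:
Bags: B1 = {0, 1, 2, 3, 5}  B2 = {0, 2, 3, 4, 5}
Tree: B1–B2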